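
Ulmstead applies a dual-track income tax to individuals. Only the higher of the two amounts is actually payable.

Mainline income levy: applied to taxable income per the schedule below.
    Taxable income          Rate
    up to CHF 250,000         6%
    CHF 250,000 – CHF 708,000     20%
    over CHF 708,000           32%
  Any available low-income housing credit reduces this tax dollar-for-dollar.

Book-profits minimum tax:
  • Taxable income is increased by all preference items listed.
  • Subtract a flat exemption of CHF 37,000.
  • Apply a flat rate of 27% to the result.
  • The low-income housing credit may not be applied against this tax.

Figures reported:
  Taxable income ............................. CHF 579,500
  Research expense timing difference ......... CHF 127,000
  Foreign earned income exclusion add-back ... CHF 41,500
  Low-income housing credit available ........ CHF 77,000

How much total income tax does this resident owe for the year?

Mainline income levy:
  CHF 250,000 × 6% = CHF 15,000
  CHF 329,500 × 20% = CHF 65,900
  → CHF 80,900
  Less low-income housing credit CHF 77,000 → CHF 3,900

Book-profits minimum tax:
  Adjusted income: CHF 579,500 + CHF 127,000 + CHF 41,500 = CHF 748,000
  Less exemption CHF 37,000 → base CHF 711,000
  CHF 711,000 × 27% = CHF 191,970

CHF 191,970 > CHF 3,900, so the book-profits minimum tax is the binding amount.

CHF 191,970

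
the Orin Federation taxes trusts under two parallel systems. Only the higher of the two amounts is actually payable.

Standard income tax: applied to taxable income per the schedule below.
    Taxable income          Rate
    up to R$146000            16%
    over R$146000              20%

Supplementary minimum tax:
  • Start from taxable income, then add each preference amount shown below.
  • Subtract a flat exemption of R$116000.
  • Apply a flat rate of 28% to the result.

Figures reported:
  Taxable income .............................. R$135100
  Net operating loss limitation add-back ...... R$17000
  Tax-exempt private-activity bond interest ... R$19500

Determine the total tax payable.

Standard income tax:
  R$135100 × 16% = R$21616

Supplementary minimum tax:
  Adjusted income: R$135100 + R$17000 + R$19500 = R$171600
  Less exemption R$116000 → base R$55600
  R$55600 × 28% = R$15568

R$21616 > R$15568, so the standard income tax governs.

R$21616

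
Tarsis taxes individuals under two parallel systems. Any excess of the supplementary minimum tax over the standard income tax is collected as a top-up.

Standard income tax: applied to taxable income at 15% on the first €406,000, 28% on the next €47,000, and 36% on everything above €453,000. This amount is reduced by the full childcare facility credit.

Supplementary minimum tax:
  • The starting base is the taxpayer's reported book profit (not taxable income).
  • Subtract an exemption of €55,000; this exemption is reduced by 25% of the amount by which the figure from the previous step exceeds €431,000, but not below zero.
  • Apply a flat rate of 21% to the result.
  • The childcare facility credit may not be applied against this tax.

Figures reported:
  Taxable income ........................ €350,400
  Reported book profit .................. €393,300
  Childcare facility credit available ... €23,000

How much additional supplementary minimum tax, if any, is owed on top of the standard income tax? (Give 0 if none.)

€41,483

Standard income tax:
  €350,400 × 15% = €52,560
  Less childcare facility credit €23,000 → €29,560

Supplementary minimum tax:
  Base (reported book profit): €393,300
  Exemption: €393,300 ≤ €431,000, so full €55,000 applies
  Base: €393,300 − €55,000 = €338,300
  €338,300 × 21% = €71,043

Excess of supplementary minimum tax over standard income tax: €71,043 − €29,560 = €41,483.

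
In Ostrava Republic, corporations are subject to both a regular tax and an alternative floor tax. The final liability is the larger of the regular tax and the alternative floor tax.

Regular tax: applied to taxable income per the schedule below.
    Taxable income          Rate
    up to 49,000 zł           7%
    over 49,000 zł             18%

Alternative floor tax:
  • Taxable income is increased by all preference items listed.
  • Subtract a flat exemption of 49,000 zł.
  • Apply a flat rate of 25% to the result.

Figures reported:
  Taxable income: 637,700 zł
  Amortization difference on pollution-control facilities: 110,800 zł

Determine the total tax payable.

174,875 zł

Regular tax:
  49,000 zł × 7% = 3,430 zł
  588,700 zł × 18% = 105,966 zł
  → 109,396 zł

Alternative floor tax:
  Adjusted income: 637,700 zł + 110,800 zł = 748,500 zł
  Less exemption 49,000 zł → base 699,500 zł
  699,500 zł × 25% = 174,875 zł

174,875 zł > 109,396 zł, so the alternative floor tax is the binding amount.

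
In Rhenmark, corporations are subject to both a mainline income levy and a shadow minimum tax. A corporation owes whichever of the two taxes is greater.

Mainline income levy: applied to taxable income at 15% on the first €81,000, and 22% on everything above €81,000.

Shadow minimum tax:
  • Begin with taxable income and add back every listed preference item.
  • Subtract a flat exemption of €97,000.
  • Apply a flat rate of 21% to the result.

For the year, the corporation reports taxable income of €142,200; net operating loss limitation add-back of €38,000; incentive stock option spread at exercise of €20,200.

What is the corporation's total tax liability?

Shadow minimum tax:
  Adjusted income: €142,200 + €38,000 + €20,200 = €200,400
  Less exemption €97,000 → base €103,400
  €103,400 × 21% = €21,714

Mainline income levy:
  €81,000 × 15% = €12,150
  €61,200 × 22% = €13,464
  → €25,614

€25,614 > €21,714, so the mainline income levy governs.

€25,614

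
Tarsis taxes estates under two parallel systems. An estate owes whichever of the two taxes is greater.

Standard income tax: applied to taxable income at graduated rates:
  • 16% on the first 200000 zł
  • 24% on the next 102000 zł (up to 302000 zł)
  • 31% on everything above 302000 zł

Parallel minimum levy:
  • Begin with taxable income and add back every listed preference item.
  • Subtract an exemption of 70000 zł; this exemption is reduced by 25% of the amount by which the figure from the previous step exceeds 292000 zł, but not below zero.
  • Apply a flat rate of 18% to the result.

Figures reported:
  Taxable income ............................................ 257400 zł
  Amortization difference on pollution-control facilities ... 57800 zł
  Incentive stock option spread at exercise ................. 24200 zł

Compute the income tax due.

50625 zł

Parallel minimum levy:
  Adjusted income: 257400 zł + 57800 zł + 24200 zł = 339400 zł
  Exemption: 70000 zł − 25% × (339400 zł − 292000 zł) = 70000 zł − 11850 zł = 58150 zł
  Base: 339400 zł − 58150 zł = 281250 zł
  281250 zł × 18% = 50625 zł

Standard income tax:
  200000 zł × 16% = 32000 zł
  57400 zł × 24% = 13776 zł
  → 45776 zł

50625 zł > 45776 zł, so the parallel minimum levy is the binding amount.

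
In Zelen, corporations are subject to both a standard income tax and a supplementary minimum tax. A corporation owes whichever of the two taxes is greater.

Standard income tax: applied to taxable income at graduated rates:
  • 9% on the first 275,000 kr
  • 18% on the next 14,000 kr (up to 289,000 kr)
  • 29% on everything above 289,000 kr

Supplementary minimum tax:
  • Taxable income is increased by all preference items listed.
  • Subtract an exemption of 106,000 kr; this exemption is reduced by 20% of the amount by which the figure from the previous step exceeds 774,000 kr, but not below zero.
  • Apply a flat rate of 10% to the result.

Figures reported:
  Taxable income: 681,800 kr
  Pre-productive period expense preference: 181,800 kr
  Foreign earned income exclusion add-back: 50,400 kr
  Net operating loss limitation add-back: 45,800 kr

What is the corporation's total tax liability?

141,182 kr

Supplementary minimum tax:
  Adjusted income: 681,800 kr + 181,800 kr + 50,400 kr + 45,800 kr = 959,800 kr
  Exemption: 106,000 kr − 20% × (959,800 kr − 774,000 kr) = 106,000 kr − 37,160 kr = 68,840 kr
  Base: 959,800 kr − 68,840 kr = 890,960 kr
  890,960 kr × 10% = 89,096 kr

Standard income tax:
  275,000 kr × 9% = 24,750 kr
  14,000 kr × 18% = 2,520 kr
  392,800 kr × 29% = 113,912 kr
  → 141,182 kr

141,182 kr > 89,096 kr, so the standard income tax governs.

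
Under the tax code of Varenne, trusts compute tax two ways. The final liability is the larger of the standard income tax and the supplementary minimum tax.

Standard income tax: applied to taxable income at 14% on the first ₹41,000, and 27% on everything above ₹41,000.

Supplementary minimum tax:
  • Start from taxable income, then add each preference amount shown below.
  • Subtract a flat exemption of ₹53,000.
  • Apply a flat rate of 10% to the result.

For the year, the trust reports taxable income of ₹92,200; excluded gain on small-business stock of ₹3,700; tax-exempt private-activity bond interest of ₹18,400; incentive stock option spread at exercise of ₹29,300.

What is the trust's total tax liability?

Supplementary minimum tax:
  Adjusted income: ₹92,200 + ₹3,700 + ₹18,400 + ₹29,300 = ₹143,600
  Less exemption ₹53,000 → base ₹90,600
  ₹90,600 × 10% = ₹9,060

Standard income tax:
  ₹41,000 × 14% = ₹5,740
  ₹51,200 × 27% = ₹13,824
  → ₹19,564

₹19,564 > ₹9,060, so the standard income tax governs.

₹19,564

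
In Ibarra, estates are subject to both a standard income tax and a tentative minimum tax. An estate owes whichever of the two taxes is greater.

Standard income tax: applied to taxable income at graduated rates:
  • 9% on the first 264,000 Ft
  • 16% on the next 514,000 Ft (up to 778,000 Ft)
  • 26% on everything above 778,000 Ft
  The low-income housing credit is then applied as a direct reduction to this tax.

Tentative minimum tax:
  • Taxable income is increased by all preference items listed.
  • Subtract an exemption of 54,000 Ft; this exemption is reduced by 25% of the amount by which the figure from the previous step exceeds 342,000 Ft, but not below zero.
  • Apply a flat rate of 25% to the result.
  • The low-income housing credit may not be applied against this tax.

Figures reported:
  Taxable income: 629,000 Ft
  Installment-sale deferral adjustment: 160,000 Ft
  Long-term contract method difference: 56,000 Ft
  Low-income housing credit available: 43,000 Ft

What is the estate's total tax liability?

Standard income tax:
  264,000 Ft × 9% = 23,760 Ft
  365,000 Ft × 16% = 58,400 Ft
  → 82,160 Ft
  Less low-income housing credit 43,000 Ft → 39,160 Ft

Tentative minimum tax:
  Adjusted income: 629,000 Ft + 160,000 Ft + 56,000 Ft = 845,000 Ft
  Exemption: 25% × (845,000 Ft − 342,000 Ft) = 125,750 Ft ≥ 54,000 Ft, so the exemption is fully phased out
  Base: 845,000 Ft − 0 Ft = 845,000 Ft
  845,000 Ft × 25% = 211,250 Ft

211,250 Ft > 39,160 Ft, so the tentative minimum tax is the binding amount.

211,250 Ft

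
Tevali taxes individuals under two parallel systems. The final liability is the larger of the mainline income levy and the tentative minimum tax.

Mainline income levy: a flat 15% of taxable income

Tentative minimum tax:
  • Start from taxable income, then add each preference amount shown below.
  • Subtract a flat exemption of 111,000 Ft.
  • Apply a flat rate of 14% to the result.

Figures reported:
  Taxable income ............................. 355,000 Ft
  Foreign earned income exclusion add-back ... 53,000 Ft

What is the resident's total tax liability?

Mainline income levy:
  355,000 Ft × 15% = 53,250 Ft

Tentative minimum tax:
  Adjusted income: 355,000 Ft + 53,000 Ft = 408,000 Ft
  Less exemption 111,000 Ft → base 297,000 Ft
  297,000 Ft × 14% = 41,580 Ft

53,250 Ft > 41,580 Ft, so the mainline income levy governs.

53,250 Ft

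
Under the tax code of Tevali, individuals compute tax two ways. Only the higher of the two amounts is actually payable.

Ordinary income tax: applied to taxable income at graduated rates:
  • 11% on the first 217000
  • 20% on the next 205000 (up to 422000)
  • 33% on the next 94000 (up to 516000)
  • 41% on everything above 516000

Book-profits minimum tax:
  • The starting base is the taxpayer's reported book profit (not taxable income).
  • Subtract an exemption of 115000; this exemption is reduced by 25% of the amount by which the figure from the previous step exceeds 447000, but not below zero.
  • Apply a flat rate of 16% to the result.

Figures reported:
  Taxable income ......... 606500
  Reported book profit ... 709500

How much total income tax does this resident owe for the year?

132995

Book-profits minimum tax:
  Base (reported book profit): 709500
  Exemption: 115000 − 25% × (709500 − 447000) = 115000 − 65625 = 49375
  Base: 709500 − 49375 = 660125
  660125 × 16% = 105620

Ordinary income tax:
  217000 × 11% = 23870
  205000 × 20% = 41000
  94000 × 33% = 31020
  90500 × 41% = 37105
  → 132995

132995 > 105620, so the ordinary income tax governs.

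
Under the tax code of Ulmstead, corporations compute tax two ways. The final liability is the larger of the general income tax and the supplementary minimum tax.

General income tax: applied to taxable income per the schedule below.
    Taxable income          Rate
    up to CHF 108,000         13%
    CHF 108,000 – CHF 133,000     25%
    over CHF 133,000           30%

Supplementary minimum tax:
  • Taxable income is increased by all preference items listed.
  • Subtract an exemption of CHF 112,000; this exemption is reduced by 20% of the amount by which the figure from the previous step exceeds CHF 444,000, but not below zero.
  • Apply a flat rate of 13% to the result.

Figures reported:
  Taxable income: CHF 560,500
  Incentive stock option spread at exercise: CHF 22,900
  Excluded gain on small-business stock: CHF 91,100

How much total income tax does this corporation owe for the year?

Supplementary minimum tax:
  Adjusted income: CHF 560,500 + CHF 22,900 + CHF 91,100 = CHF 674,500
  Exemption: CHF 112,000 − 20% × (CHF 674,500 − CHF 444,000) = CHF 112,000 − CHF 46,100 = CHF 65,900
  Base: CHF 674,500 − CHF 65,900 = CHF 608,600
  CHF 608,600 × 13% = CHF 79,118

General income tax:
  CHF 108,000 × 13% = CHF 14,040
  CHF 25,000 × 25% = CHF 6,250
  CHF 427,500 × 30% = CHF 128,250
  → CHF 148,540

CHF 148,540 > CHF 79,118, so the general income tax governs.

CHF 148,540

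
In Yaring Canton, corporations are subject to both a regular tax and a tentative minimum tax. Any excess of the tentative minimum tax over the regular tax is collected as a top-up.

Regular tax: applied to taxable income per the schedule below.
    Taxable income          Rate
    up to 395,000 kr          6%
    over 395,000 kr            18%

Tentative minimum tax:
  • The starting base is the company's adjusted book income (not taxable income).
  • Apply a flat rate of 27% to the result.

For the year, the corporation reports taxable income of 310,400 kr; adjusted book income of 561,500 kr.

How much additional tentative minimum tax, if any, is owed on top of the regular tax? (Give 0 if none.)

132,981 kr

Regular tax:
  310,400 kr × 6% = 18,624 kr

Tentative minimum tax:
  Base (adjusted book income): 561,500 kr
  561,500 kr × 27% = 151,605 kr

Excess of tentative minimum tax over regular tax: 151,605 kr − 18,624 kr = 132,981 kr.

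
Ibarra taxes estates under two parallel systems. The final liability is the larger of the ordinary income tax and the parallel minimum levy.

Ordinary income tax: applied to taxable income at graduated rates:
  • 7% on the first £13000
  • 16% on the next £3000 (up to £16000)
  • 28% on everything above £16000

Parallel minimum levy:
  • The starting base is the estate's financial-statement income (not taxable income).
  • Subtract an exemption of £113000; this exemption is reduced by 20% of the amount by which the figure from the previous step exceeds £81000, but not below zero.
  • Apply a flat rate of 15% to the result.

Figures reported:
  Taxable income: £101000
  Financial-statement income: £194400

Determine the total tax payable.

£25190

Ordinary income tax:
  £13000 × 7% = £910
  £3000 × 16% = £480
  £85000 × 28% = £23800
  → £25190

Parallel minimum levy:
  Base (financial-statement income): £194400
  Exemption: £113000 − 20% × (£194400 − £81000) = £113000 − £22680 = £90320
  Base: £194400 − £90320 = £104080
  £104080 × 15% = £15612

£25190 > £15612, so the ordinary income tax governs.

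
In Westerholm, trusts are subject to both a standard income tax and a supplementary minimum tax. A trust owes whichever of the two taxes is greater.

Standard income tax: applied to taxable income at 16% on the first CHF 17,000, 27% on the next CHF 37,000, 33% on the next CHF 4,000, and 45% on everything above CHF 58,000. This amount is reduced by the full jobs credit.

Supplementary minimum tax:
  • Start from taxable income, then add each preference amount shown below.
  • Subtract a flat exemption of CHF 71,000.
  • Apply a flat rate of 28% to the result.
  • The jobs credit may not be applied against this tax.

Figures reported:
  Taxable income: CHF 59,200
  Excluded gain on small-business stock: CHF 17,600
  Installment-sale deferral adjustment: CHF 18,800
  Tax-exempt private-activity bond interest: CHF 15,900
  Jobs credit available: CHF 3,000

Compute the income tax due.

Standard income tax:
  CHF 17,000 × 16% = CHF 2,720
  CHF 37,000 × 27% = CHF 9,990
  CHF 4,000 × 33% = CHF 1,320
  CHF 1,200 × 45% = CHF 540
  → CHF 14,570
  Less jobs credit CHF 3,000 → CHF 11,570

Supplementary minimum tax:
  Adjusted income: CHF 59,200 + CHF 17,600 + CHF 18,800 + CHF 15,900 = CHF 111,500
  Less exemption CHF 71,000 → base CHF 40,500
  CHF 40,500 × 28% = CHF 11,340

CHF 11,570 > CHF 11,340, so the standard income tax governs.

CHF 11,570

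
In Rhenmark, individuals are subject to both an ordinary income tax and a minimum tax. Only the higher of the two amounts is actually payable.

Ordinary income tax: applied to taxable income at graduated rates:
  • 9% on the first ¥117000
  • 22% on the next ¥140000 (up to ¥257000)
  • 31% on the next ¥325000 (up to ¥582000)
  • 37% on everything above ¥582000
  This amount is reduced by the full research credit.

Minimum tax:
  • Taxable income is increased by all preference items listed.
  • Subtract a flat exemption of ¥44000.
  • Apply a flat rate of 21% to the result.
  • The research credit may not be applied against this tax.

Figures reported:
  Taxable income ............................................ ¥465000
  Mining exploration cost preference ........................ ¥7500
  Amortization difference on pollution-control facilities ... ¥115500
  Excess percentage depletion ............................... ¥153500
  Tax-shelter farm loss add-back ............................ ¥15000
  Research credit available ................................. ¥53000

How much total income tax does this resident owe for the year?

¥149625

Ordinary income tax:
  ¥117000 × 9% = ¥10530
  ¥140000 × 22% = ¥30800
  ¥208000 × 31% = ¥64480
  → ¥105810
  Less research credit ¥53000 → ¥52810

Minimum tax:
  Adjusted income: ¥465000 + ¥7500 + ¥115500 + ¥153500 + ¥15000 = ¥756500
  Less exemption ¥44000 → base ¥712500
  ¥712500 × 21% = ¥149625

¥149625 > ¥52810, so the minimum tax is the binding amount.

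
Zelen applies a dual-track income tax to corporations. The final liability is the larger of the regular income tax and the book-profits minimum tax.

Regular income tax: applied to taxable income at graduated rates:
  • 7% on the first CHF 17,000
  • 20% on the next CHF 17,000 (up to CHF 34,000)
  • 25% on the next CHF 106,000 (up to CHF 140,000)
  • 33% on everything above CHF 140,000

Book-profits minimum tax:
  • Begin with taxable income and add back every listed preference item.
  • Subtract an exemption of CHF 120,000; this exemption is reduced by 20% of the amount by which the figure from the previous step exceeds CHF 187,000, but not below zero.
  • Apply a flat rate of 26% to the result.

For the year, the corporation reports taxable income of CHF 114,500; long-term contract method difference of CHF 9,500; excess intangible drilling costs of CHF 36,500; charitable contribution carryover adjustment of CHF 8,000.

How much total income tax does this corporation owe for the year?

Regular income tax:
  CHF 17,000 × 7% = CHF 1,190
  CHF 17,000 × 20% = CHF 3,400
  CHF 80,500 × 25% = CHF 20,125
  → CHF 24,715

Book-profits minimum tax:
  Adjusted income: CHF 114,500 + CHF 9,500 + CHF 36,500 + CHF 8,000 = CHF 168,500
  Exemption: CHF 168,500 ≤ CHF 187,000, so full CHF 120,000 applies
  Base: CHF 168,500 − CHF 120,000 = CHF 48,500
  CHF 48,500 × 26% = CHF 12,610

CHF 24,715 > CHF 12,610, so the regular income tax governs.

CHF 24,715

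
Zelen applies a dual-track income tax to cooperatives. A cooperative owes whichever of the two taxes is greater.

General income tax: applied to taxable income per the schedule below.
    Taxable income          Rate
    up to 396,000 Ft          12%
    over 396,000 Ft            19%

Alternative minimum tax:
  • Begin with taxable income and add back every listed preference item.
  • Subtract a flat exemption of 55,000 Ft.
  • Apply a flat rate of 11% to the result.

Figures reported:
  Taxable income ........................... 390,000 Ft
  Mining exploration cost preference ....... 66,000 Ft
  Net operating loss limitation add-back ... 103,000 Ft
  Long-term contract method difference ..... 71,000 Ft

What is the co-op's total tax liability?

63,250 Ft

General income tax:
  390,000 Ft × 12% = 46,800 Ft

Alternative minimum tax:
  Adjusted income: 390,000 Ft + 66,000 Ft + 103,000 Ft + 71,000 Ft = 630,000 Ft
  Less exemption 55,000 Ft → base 575,000 Ft
  575,000 Ft × 11% = 63,250 Ft

63,250 Ft > 46,800 Ft, so the alternative minimum tax is the binding amount.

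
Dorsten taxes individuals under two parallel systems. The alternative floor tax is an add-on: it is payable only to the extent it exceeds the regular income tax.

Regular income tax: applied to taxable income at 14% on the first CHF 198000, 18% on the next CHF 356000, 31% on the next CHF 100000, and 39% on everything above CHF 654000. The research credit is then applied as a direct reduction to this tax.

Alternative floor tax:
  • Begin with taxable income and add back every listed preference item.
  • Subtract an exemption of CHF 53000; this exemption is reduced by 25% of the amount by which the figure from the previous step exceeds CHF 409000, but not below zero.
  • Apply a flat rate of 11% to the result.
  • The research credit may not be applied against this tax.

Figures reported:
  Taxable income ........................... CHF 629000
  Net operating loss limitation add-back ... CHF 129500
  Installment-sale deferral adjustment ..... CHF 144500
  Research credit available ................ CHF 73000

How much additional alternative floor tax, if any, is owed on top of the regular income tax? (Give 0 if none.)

Alternative floor tax:
  Adjusted income: CHF 629000 + CHF 129500 + CHF 144500 = CHF 903000
  Exemption: 25% × (CHF 903000 − CHF 409000) = CHF 123500 ≥ CHF 53000, so the exemption is fully phased out
  Base: CHF 903000 − CHF 0 = CHF 903000
  CHF 903000 × 11% = CHF 99330

Regular income tax:
  CHF 198000 × 14% = CHF 27720
  CHF 356000 × 18% = CHF 64080
  CHF 75000 × 31% = CHF 23250
  → CHF 115050
  Less research credit CHF 73000 → CHF 42050

Excess of alternative floor tax over regular income tax: CHF 99330 − CHF 42050 = CHF 57280.

CHF 57280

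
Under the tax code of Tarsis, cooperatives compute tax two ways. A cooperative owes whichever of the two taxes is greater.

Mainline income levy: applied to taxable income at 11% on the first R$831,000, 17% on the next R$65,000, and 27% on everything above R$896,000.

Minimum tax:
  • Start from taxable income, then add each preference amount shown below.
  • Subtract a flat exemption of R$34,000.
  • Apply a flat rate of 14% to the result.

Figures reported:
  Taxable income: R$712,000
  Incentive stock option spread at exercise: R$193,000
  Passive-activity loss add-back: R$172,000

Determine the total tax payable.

R$146,020

Mainline income levy:
  R$712,000 × 11% = R$78,320

Minimum tax:
  Adjusted income: R$712,000 + R$193,000 + R$172,000 = R$1,077,000
  Less exemption R$34,000 → base R$1,043,000
  R$1,043,000 × 14% = R$146,020

R$146,020 > R$78,320, so the minimum tax is the binding amount.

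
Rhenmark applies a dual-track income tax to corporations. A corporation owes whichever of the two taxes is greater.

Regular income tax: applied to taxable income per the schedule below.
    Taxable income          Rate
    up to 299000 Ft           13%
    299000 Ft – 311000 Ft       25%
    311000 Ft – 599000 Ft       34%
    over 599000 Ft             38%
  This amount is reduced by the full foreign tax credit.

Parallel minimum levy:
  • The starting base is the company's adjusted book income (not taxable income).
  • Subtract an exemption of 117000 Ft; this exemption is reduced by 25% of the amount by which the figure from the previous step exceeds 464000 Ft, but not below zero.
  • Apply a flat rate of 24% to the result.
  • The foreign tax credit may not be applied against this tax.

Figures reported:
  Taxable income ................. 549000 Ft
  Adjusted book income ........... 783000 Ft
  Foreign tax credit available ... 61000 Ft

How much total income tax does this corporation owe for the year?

178980 Ft

Regular income tax:
  299000 Ft × 13% = 38870 Ft
  12000 Ft × 25% = 3000 Ft
  238000 Ft × 34% = 80920 Ft
  → 122790 Ft
  Less foreign tax credit 61000 Ft → 61790 Ft

Parallel minimum levy:
  Base (adjusted book income): 783000 Ft
  Exemption: 117000 Ft − 25% × (783000 Ft − 464000 Ft) = 117000 Ft − 79750 Ft = 37250 Ft
  Base: 783000 Ft − 37250 Ft = 745750 Ft
  745750 Ft × 24% = 178980 Ft

178980 Ft > 61790 Ft, so the parallel minimum levy is the binding amount.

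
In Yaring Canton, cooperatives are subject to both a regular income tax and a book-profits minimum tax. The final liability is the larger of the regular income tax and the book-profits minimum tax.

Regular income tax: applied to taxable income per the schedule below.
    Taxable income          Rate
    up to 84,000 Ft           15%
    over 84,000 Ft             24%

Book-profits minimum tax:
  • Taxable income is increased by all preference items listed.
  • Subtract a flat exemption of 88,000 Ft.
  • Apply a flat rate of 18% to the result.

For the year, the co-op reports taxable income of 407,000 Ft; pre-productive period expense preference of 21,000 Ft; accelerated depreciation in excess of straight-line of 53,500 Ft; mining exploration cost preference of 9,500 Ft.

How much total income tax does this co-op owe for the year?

90,120 Ft

Regular income tax:
  84,000 Ft × 15% = 12,600 Ft
  323,000 Ft × 24% = 77,520 Ft
  → 90,120 Ft

Book-profits minimum tax:
  Adjusted income: 407,000 Ft + 21,000 Ft + 53,500 Ft + 9,500 Ft = 491,000 Ft
  Less exemption 88,000 Ft → base 403,000 Ft
  403,000 Ft × 18% = 72,540 Ft

90,120 Ft > 72,540 Ft, so the regular income tax governs.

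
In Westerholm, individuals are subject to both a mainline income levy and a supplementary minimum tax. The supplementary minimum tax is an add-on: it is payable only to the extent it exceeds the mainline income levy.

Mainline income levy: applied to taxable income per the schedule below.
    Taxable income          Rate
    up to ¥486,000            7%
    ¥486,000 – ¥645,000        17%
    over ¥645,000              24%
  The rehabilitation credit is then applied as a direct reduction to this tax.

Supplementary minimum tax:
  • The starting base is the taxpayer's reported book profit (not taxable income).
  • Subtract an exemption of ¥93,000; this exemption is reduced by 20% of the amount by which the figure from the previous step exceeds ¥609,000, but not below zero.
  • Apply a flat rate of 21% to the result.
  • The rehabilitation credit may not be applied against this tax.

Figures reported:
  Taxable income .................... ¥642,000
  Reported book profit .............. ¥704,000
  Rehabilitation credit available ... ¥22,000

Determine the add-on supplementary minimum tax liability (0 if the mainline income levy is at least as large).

¥93,760

Mainline income levy:
  ¥486,000 × 7% = ¥34,020
  ¥156,000 × 17% = ¥26,520
  → ¥60,540
  Less rehabilitation credit ¥22,000 → ¥38,540

Supplementary minimum tax:
  Base (reported book profit): ¥704,000
  Exemption: ¥93,000 − 20% × (¥704,000 − ¥609,000) = ¥93,000 − ¥19,000 = ¥74,000
  Base: ¥704,000 − ¥74,000 = ¥630,000
  ¥630,000 × 21% = ¥132,300

Excess of supplementary minimum tax over mainline income levy: ¥132,300 − ¥38,540 = ¥93,760.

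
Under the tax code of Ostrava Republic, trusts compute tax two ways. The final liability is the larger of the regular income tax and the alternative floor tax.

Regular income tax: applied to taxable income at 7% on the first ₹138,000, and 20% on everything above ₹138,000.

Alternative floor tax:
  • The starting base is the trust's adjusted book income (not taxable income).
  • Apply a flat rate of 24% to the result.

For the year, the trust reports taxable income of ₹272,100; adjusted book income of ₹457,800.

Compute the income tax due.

Regular income tax:
  ₹138,000 × 7% = ₹9,660
  ₹134,100 × 20% = ₹26,820
  → ₹36,480

Alternative floor tax:
  Base (adjusted book income): ₹457,800
  ₹457,800 × 24% = ₹109,872

₹109,872 > ₹36,480, so the alternative floor tax is the binding amount.

₹109,872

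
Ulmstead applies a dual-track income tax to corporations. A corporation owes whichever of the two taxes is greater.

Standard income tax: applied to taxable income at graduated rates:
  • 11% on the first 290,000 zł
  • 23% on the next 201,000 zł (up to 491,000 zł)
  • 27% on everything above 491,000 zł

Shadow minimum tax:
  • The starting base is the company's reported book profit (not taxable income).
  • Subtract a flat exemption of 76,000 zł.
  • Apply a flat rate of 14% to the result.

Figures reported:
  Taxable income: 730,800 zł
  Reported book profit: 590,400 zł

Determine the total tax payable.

Shadow minimum tax:
  Base (reported book profit): 590,400 zł
  Less exemption 76,000 zł → base 514,400 zł
  514,400 zł × 14% = 72,016 zł

Standard income tax:
  290,000 zł × 11% = 31,900 zł
  201,000 zł × 23% = 46,230 zł
  239,800 zł × 27% = 64,746 zł
  → 142,876 zł

142,876 zł > 72,016 zł, so the standard income tax governs.

142,876 zł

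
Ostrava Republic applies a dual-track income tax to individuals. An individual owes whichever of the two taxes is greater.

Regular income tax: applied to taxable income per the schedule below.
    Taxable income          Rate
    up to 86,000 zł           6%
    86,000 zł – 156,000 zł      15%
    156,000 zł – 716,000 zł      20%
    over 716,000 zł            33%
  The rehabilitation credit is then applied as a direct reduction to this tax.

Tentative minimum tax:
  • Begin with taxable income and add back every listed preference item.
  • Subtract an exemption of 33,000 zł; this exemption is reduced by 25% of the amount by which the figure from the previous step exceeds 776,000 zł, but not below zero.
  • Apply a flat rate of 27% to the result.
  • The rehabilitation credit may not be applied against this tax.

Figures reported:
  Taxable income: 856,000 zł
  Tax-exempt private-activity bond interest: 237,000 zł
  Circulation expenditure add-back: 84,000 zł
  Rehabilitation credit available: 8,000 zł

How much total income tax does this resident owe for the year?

317,790 zł

Regular income tax:
  86,000 zł × 6% = 5,160 zł
  70,000 zł × 15% = 10,500 zł
  560,000 zł × 20% = 112,000 zł
  140,000 zł × 33% = 46,200 zł
  → 173,860 zł
  Less rehabilitation credit 8,000 zł → 165,860 zł

Tentative minimum tax:
  Adjusted income: 856,000 zł + 237,000 zł + 84,000 zł = 1,177,000 zł
  Exemption: 25% × (1,177,000 zł − 776,000 zł) = 100,250 zł ≥ 33,000 zł, so the exemption is fully phased out
  Base: 1,177,000 zł − 0 zł = 1,177,000 zł
  1,177,000 zł × 27% = 317,790 zł

317,790 zł > 165,860 zł, so the tentative minimum tax is the binding amount.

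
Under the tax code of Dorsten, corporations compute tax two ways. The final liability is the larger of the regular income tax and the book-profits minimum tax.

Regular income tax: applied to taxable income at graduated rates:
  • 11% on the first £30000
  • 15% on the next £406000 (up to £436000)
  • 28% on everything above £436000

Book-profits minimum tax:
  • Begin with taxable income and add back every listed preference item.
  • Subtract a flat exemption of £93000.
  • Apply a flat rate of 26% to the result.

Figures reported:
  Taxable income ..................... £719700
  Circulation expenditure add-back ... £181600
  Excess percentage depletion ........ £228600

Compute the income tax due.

£269594

Book-profits minimum tax:
  Adjusted income: £719700 + £181600 + £228600 = £1129900
  Less exemption £93000 → base £1036900
  £1036900 × 26% = £269594

Regular income tax:
  £30000 × 11% = £3300
  £406000 × 15% = £60900
  £283700 × 28% = £79436
  → £143636

£269594 > £143636, so the book-profits minimum tax is the binding amount.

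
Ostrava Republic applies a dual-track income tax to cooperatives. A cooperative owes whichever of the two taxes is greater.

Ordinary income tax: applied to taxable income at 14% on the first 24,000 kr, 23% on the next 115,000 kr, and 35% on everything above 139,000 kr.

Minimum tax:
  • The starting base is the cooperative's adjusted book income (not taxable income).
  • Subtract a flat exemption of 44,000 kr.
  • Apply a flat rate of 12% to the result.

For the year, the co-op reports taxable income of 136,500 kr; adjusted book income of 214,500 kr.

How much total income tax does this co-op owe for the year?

29,235 kr

Minimum tax:
  Base (adjusted book income): 214,500 kr
  Less exemption 44,000 kr → base 170,500 kr
  170,500 kr × 12% = 20,460 kr

Ordinary income tax:
  24,000 kr × 14% = 3,360 kr
  112,500 kr × 23% = 25,875 kr
  → 29,235 kr

29,235 kr > 20,460 kr, so the ordinary income tax governs.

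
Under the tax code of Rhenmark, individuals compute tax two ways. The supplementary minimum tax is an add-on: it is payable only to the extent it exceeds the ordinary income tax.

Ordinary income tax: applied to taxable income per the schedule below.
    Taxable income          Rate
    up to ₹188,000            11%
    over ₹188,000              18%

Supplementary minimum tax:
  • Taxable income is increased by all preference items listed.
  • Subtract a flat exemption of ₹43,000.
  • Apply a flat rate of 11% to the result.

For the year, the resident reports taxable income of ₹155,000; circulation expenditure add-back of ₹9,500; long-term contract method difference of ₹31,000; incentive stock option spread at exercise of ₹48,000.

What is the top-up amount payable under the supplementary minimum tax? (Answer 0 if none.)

₹5,005

Supplementary minimum tax:
  Adjusted income: ₹155,000 + ₹9,500 + ₹31,000 + ₹48,000 = ₹243,500
  Less exemption ₹43,000 → base ₹200,500
  ₹200,500 × 11% = ₹22,055

Ordinary income tax:
  ₹155,000 × 11% = ₹17,050

Excess of supplementary minimum tax over ordinary income tax: ₹22,055 − ₹17,050 = ₹5,005.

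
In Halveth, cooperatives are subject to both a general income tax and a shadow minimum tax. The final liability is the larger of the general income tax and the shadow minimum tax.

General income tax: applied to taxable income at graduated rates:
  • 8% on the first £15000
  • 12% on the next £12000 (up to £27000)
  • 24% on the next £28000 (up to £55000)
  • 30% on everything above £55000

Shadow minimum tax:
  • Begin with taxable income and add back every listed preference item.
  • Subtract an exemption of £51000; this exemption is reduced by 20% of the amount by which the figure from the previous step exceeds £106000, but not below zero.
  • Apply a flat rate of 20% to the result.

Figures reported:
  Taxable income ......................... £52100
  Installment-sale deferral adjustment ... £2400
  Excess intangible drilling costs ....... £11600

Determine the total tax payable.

£8664

General income tax:
  £15000 × 8% = £1200
  £12000 × 12% = £1440
  £25100 × 24% = £6024
  → £8664

Shadow minimum tax:
  Adjusted income: £52100 + £2400 + £11600 = £66100
  Exemption: £66100 ≤ £106000, so full £51000 applies
  Base: £66100 − £51000 = £15100
  £15100 × 20% = £3020

£8664 > £3020, so the general income tax governs.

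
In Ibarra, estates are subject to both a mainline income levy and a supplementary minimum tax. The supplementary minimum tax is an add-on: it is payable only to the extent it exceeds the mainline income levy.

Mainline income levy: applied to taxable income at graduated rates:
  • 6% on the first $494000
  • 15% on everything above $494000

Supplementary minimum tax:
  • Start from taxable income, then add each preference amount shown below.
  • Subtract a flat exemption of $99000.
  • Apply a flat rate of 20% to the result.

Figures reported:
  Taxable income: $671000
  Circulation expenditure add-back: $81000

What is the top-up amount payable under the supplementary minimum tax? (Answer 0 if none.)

Mainline income levy:
  $494000 × 6% = $29640
  $177000 × 15% = $26550
  → $56190

Supplementary minimum tax:
  Adjusted income: $671000 + $81000 = $752000
  Less exemption $99000 → base $653000
  $653000 × 20% = $130600

Excess of supplementary minimum tax over mainline income levy: $130600 − $56190 = $74410.

$74410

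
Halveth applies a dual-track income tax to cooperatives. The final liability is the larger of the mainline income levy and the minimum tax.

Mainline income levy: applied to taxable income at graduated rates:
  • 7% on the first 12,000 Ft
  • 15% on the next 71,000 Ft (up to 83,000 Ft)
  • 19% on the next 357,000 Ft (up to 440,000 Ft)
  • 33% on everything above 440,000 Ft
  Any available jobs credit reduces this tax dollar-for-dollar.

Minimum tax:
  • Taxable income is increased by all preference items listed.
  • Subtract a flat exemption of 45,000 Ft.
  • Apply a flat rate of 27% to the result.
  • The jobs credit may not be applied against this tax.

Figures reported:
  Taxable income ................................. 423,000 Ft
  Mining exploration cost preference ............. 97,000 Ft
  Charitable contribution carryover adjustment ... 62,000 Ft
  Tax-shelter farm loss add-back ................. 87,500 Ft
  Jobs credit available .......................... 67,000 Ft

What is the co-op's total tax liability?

Minimum tax:
  Adjusted income: 423,000 Ft + 97,000 Ft + 62,000 Ft + 87,500 Ft = 669,500 Ft
  Less exemption 45,000 Ft → base 624,500 Ft
  624,500 Ft × 27% = 168,615 Ft

Mainline income levy:
  12,000 Ft × 7% = 840 Ft
  71,000 Ft × 15% = 10,650 Ft
  340,000 Ft × 19% = 64,600 Ft
  → 76,090 Ft
  Less jobs credit 67,000 Ft → 9,090 Ft

168,615 Ft > 9,090 Ft, so the minimum tax is the binding amount.

168,615 Ft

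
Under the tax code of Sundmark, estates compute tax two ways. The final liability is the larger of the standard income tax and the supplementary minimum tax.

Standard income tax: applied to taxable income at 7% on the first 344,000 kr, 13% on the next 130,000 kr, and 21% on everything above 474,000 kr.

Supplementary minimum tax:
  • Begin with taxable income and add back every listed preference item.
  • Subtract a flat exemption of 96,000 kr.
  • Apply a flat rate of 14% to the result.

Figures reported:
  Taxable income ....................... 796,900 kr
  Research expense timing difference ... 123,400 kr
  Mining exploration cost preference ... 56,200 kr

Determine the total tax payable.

123,270 kr

Supplementary minimum tax:
  Adjusted income: 796,900 kr + 123,400 kr + 56,200 kr = 976,500 kr
  Less exemption 96,000 kr → base 880,500 kr
  880,500 kr × 14% = 123,270 kr

Standard income tax:
  344,000 kr × 7% = 24,080 kr
  130,000 kr × 13% = 16,900 kr
  322,900 kr × 21% = 67,809 kr
  → 108,789 kr

123,270 kr > 108,789 kr, so the supplementary minimum tax is the binding amount.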